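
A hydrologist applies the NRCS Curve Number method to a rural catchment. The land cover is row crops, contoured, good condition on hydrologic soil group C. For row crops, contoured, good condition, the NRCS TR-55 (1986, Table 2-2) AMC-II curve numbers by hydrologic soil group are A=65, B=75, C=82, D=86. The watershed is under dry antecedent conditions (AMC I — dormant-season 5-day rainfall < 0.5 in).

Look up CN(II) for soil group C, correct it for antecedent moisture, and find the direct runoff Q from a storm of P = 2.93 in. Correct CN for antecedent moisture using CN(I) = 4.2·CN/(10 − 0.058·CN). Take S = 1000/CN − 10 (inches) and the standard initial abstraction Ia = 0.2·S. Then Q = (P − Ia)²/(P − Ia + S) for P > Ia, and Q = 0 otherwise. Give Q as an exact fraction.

Q = 2925836281/5857411700 in ≈ 0.500 in

NRCS table: row crops, contoured, good condition, soil group C → CN(II) = 82
CN(I) from CN(II)=82: (4.2·82)/(10 − 0.058·82) = 28700/437 ≈ 65.675
Max retention: S = 1000/(28700/437) − 10 = 1500/287 in (≈ 5.226 in)
Ia = 0.2·(1500/287) = 300/287 in ≈ 1.045 in
P − Ia = 2.930 − 1.045 = 54091/28700 ≈ 1.885 in (> 0, runoff occurs)
Q: (54091/28700)² ÷ (204091/28700) = 2925836281/5857411700 in (≈ 0.500 in)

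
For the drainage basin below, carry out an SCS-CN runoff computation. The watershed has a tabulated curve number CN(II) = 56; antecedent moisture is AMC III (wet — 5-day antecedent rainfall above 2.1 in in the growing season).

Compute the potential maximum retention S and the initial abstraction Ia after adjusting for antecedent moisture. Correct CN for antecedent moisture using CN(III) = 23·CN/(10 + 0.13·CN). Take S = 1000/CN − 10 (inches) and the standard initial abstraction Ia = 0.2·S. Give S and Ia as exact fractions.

Wet (AMC III): CN(III) = 23·56/(10 + 0.13·56) = 1288/(432/25) = 4025/54 ≈ 74.537
Max retention: S = 1000/(4025/54) − 10 = 550/161 in (≈ 3.416 in)
Ia = 0.2S: 0.2·3.416 = 0.683 in (exactly 110/161)

S = 550/161 in ≈ 3.416 in; Ia = 110/161 in ≈ 0.683 in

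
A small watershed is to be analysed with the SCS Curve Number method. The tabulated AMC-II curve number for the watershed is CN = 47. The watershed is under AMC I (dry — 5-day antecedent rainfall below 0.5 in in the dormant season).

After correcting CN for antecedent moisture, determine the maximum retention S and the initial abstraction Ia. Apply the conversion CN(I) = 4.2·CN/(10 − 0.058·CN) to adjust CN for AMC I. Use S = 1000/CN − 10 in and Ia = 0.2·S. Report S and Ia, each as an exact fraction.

Dry (AMC I): CN(I) = 4.2·47/(10 − 0.058·47) = (987/5)/(3637/500) = 98700/3637 ≈ 27.138
Retention S: 1000/CN − 10 with CN=27.138 → S = 26500/987 ≈ 26.849 in
Initial abstraction Ia = S/5 = (26500/987)/5 = 5300/987 ≈ 5.370 in

S = 26500/987 in ≈ 26.849 in; Ia = 5300/987 in ≈ 5.370 in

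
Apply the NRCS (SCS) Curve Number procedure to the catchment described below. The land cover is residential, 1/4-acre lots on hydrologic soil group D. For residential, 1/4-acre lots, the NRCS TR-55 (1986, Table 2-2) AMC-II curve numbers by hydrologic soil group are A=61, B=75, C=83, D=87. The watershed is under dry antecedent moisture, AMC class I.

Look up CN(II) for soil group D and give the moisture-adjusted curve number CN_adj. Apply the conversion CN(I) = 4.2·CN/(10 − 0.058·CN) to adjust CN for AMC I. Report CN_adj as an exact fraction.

CN_adj = 182700/2477 ≈ 73.759

NRCS table: residential, 1/4-acre lots, soil group D → CN(II) = 87
CN(I) from CN(II)=87: (4.2·87)/(10 − 0.058·87) = 182700/2477 ≈ 73.759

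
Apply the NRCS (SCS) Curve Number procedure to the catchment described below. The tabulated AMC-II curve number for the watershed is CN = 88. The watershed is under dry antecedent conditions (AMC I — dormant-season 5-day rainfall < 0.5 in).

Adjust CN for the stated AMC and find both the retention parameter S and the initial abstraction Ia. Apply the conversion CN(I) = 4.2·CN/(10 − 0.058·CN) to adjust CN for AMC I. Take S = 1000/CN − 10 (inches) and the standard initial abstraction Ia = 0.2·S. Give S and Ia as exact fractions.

CN(I) from CN(II)=88: (4.2·88)/(10 − 0.058·88) = 3850/51 ≈ 75.490
Retention S: 1000/CN − 10 with CN=75.490 → S = 250/77 ≈ 3.247 in
Ia = 0.2S: 0.2·3.247 = 0.649 in (exactly 50/77)

S = 250/77 in ≈ 3.247 in; Ia = 50/77 in ≈ 0.649 in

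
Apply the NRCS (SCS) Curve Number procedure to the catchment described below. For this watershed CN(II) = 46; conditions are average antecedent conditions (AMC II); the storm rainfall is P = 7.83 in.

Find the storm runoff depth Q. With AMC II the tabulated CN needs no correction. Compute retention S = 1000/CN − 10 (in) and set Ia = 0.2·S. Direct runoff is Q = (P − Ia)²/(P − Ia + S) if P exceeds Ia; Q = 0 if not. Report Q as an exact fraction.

Average conditions: CN = 46 (no AMC adjustment).
Retention S: 1000/CN − 10 with CN=46.000 → S = 270/23 ≈ 11.739 in
Ia = 0.2S: 0.2·11.739 = 2.348 in (exactly 54/23)
Excess rainfall: 7.830 − 2.348 = 5.482 in; P > Ia so Q > 0
Runoff Q = (P−Ia)²/(P−Ia+S) = (5.482)²/(5.482+11.739) = 654267/374900 ≈ 1.745 in

Q = 654267/374900 in ≈ 1.745 in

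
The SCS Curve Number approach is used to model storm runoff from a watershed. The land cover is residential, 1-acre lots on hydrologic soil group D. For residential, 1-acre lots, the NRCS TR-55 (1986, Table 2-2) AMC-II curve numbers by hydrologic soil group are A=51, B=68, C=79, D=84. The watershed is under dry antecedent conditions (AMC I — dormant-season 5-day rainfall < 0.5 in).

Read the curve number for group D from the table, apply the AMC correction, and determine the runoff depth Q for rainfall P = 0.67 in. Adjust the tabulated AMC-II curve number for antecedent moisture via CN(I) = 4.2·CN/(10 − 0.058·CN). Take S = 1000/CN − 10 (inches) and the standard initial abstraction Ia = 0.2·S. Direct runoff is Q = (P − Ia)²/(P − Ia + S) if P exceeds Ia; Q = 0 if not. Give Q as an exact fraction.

NRCS table: residential, 1-acre lots, soil group D → CN(II) = 84
CN(I) from CN(II)=84: (4.2·84)/(10 − 0.058·84) = 44100/641 ≈ 68.799
Max retention: S = 1000/(44100/641) − 10 = 2000/441 in (≈ 4.535 in)
Initial abstraction Ia = S/5 = (2000/441)/5 = 400/441 ≈ 0.907 in
P = 0.670 ≤ Ia = 0.907 in: entire storm abstracted, Q = 0.

Q = 0 in ≈ 0.000 in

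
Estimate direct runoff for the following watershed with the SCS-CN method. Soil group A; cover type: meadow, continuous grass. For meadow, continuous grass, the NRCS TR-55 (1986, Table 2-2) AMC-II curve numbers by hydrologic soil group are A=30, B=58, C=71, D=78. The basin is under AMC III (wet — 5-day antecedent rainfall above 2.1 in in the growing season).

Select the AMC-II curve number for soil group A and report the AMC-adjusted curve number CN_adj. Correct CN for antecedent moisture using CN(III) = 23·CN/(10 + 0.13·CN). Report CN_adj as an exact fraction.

CN_adj = 6900/139 ≈ 49.640

NRCS table: meadow, continuous grass, soil group A → CN(II) = 30
CN(III) from CN(II)=30: (23·30)/(10 + 0.13·30) = 6900/139 ≈ 49.640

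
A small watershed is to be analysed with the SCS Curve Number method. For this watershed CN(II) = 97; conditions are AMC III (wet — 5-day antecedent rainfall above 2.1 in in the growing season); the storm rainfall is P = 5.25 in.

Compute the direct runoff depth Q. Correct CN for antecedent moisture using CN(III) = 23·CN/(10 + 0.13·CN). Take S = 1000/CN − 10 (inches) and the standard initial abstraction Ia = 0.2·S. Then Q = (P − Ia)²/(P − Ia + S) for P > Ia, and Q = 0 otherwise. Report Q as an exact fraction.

Q = 724195107/142221788 in ≈ 5.092 in

Wet (AMC III): CN(III) = 23·97/(10 + 0.13·97) = 2231/(2261/100) = 223100/2261 ≈ 98.673
S = 1000/(223100/2261) − 10 = 300/2231 in ≈ 0.134 in
Initial abstraction Ia = S/5 = (300/2231)/5 = 60/2231 ≈ 0.027 in
P − Ia = 5.250 − 0.027 = 46611/8924 ≈ 5.223 in (> 0, runoff occurs)
Runoff Q = (P−Ia)²/(P−Ia+S) = (5.223)²/(5.223+0.134) = 724195107/142221788 ≈ 5.092 in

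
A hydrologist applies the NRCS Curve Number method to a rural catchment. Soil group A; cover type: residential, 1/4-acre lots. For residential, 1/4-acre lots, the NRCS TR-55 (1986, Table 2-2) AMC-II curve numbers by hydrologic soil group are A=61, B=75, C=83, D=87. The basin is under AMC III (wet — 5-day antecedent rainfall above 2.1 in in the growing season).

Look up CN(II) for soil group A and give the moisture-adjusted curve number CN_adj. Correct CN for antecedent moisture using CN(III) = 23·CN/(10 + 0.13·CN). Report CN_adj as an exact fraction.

NRCS table: residential, 1/4-acre lots, soil group A → CN(II) = 61
CN(III) from CN(II)=61: (23·61)/(10 + 0.13·61) = 140300/1793 ≈ 78.249

CN_adj = 140300/1793 ≈ 78.249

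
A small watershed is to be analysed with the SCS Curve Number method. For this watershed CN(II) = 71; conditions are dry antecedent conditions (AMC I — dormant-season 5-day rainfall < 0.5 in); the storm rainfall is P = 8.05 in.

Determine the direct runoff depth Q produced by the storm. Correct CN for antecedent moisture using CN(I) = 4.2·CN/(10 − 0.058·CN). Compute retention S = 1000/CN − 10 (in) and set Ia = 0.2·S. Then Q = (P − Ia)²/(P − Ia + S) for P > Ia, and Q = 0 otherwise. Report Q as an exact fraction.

Q = 33142566601/14076560820 in ≈ 2.354 in

CN(I) from CN(II)=71: (4.2·71)/(10 − 0.058·71) = 149100/2941 ≈ 50.697
Retention S: 1000/CN − 10 with CN=50.697 → S = 14500/1491 ≈ 9.725 in
Ia = 0.2S: 0.2·9.725 = 1.945 in (exactly 2900/1491)
Excess rainfall: 8.050 − 1.945 = 6.105 in; P > Ia so Q > 0
Q: (182051/29820)² ÷ (472051/29820) = 33142566601/14076560820 in (≈ 2.354 in)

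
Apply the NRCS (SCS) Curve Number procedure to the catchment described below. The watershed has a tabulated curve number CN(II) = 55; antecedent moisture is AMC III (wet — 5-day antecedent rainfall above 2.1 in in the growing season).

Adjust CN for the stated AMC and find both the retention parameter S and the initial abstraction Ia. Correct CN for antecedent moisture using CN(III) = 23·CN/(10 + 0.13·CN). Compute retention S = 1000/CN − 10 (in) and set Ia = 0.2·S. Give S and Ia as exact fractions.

S = 900/253 in ≈ 3.557 in; Ia = 180/253 in ≈ 0.711 in

Adjust CN=55 to AMC III: 23·55/(10 + 0.13·55) → 1265 ÷ (343/20) = 25300/343 ≈ 73.761
Max retention: S = 1000/(25300/343) − 10 = 900/253 in (≈ 3.557 in)
Initial abstraction Ia = S/5 = (900/253)/5 = 180/253 ≈ 0.711 in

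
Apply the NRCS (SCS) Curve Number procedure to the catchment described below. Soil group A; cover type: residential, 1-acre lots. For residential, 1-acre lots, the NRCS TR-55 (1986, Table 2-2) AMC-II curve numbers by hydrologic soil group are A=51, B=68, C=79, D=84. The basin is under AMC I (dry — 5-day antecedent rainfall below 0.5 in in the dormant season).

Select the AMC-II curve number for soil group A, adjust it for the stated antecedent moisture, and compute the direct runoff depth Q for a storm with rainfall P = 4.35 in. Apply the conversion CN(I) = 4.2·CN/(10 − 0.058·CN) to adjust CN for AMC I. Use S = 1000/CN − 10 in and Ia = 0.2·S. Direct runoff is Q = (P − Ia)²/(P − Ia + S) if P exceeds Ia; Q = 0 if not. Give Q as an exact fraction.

NRCS table: residential, 1-acre lots, soil group A → CN(II) = 51
Dry (AMC I): CN(I) = 4.2·51/(10 − 0.058·51) = (1071/5)/(3521/500) = 15300/503 ≈ 30.417
S = 1000/(15300/503) − 10 = 3500/153 in ≈ 22.876 in
Ia = 0.2·(3500/153) = 700/153 in ≈ 4.575 in
P = 4.350 ≤ Ia = 4.575 in: entire storm abstracted, Q = 0.

Q = 0 in ≈ 0.000 in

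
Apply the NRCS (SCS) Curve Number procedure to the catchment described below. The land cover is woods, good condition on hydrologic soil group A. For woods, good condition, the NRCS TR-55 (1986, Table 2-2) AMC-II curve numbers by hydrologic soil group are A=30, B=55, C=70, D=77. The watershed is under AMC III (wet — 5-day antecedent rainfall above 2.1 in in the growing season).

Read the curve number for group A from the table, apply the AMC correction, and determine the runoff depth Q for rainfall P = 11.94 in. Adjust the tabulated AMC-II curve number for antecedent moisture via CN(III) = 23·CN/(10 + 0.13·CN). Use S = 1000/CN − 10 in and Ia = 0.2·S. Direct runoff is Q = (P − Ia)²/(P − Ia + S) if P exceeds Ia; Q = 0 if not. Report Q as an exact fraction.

Q = 1169161249/238715850 in ≈ 4.898 in

NRCS table: woods, good condition, soil group A → CN(II) = 30
Adjust CN=30 to AMC III: 23·30/(10 + 0.13·30) → 690 ÷ (139/10) = 6900/139 ≈ 49.640
Retention S: 1000/CN − 10 with CN=49.640 → S = 700/69 ≈ 10.145 in
Ia = 0.2·(700/69) = 140/69 in ≈ 2.029 in
Excess rainfall: 11.940 − 2.029 = 9.911 in; P > Ia so Q > 0
Q: (34193/3450)² ÷ (69193/3450) = 1169161249/238715850 in (≈ 4.898 in)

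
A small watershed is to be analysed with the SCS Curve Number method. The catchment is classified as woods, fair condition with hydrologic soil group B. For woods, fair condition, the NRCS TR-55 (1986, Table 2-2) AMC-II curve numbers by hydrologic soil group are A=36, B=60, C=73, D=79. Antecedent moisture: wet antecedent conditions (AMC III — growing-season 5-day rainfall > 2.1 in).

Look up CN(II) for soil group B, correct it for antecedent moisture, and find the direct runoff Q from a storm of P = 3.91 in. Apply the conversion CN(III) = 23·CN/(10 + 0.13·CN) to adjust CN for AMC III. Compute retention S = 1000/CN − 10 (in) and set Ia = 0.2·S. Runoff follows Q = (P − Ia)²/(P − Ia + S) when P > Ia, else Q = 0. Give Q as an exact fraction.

NRCS table: woods, fair condition, soil group B → CN(II) = 60
CN(III) from CN(II)=60: (23·60)/(10 + 0.13·60) = 6900/89 ≈ 77.528
S = 1000/(6900/89) − 10 = 200/69 in ≈ 2.899 in
Initial abstraction Ia = S/5 = (200/69)/5 = 40/69 ≈ 0.580 in
Excess rainfall: 3.910 − 0.580 = 3.330 in; P > Ia so Q > 0
Q: (22979/6900)² ÷ (42979/6900) = 528034441/296555100 in (≈ 1.781 in)

Q = 528034441/296555100 in ≈ 1.781 in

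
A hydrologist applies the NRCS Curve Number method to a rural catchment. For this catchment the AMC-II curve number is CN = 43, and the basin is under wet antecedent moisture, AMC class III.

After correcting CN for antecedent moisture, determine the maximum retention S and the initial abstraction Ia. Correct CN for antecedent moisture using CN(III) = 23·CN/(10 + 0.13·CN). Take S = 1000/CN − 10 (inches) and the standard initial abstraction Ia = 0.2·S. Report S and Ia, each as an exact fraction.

Wet (AMC III): CN(III) = 23·43/(10 + 0.13·43) = 989/(1559/100) = 98900/1559 ≈ 63.438
Retention S: 1000/CN − 10 with CN=63.438 → S = 5700/989 ≈ 5.763 in
Initial abstraction Ia = S/5 = (5700/989)/5 = 1140/989 ≈ 1.153 in

S = 5700/989 in ≈ 5.763 in; Ia = 1140/989 in ≈ 1.153 in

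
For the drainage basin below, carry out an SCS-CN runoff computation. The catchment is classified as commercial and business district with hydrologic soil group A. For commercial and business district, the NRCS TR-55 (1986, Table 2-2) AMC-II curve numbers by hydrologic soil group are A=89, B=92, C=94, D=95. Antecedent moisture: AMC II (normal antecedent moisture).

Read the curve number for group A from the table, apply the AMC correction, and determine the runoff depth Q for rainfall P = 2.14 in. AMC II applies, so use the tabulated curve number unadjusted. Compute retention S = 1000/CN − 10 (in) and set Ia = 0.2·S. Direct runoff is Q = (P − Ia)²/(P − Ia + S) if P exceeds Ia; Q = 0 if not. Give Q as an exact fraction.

NRCS table: commercial and business district, soil group A → CN(II) = 89
AMC II — tabulated CN = 89 applies directly.
Retention S: 1000/CN − 10 with CN=89.000 → S = 110/89 ≈ 1.236 in
Ia = 0.2S: 0.2·1.236 = 0.247 in (exactly 22/89)
Since P=2.140 > Ia=0.247: effective rainfall P−Ia = 8423/4450 in
Runoff Q = (P−Ia)²/(P−Ia+S) = (1.893)²/(1.893+1.236) = 70946929/61957350 ≈ 1.145 in

Q = 70946929/61957350 in ≈ 1.145 in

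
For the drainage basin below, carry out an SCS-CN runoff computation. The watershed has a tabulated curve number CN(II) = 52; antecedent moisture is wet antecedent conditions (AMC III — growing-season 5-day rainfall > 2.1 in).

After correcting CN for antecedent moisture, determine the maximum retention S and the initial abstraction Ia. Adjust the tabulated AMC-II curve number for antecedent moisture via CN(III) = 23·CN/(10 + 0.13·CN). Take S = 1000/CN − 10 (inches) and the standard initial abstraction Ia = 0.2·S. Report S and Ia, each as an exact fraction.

S = 1200/299 in ≈ 4.013 in; Ia = 240/299 in ≈ 0.803 in

Wet (AMC III): CN(III) = 23·52/(10 + 0.13·52) = 1196/(419/25) = 29900/419 ≈ 71.360
S = 1000/(29900/419) − 10 = 1200/299 in ≈ 4.013 in
Initial abstraction Ia = S/5 = (1200/299)/5 = 240/299 ≈ 0.803 in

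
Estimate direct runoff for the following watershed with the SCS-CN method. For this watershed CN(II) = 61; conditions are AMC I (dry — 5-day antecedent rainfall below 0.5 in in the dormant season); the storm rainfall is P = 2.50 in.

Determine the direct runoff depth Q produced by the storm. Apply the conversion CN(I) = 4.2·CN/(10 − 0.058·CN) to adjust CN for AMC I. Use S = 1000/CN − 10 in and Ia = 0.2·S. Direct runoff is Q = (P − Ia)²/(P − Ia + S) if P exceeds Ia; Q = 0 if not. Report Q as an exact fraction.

Q = 0 in ≈ 0.000 in

Adjust CN=61 to AMC I: 4.2·61/(10 − 0.058·61) → (1281/5) ÷ (3231/500) = 42700/1077 ≈ 39.647
Retention S: 1000/CN − 10 with CN=39.647 → S = 6500/427 ≈ 15.222 in
Initial abstraction Ia = S/5 = (6500/427)/5 = 1300/427 ≈ 3.044 in
P = 2.500 ≤ Ia = 3.044 in: entire storm abstracted, Q = 0.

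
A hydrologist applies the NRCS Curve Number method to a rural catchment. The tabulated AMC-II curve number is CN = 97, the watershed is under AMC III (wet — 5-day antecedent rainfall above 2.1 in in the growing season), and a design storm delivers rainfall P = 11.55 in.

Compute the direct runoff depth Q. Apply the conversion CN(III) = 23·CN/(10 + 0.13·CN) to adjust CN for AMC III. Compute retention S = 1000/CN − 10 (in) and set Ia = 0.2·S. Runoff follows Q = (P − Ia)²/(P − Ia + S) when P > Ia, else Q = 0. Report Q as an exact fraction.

Q = 88120511307/7736527940 in ≈ 11.390 in

Wet (AMC III): CN(III) = 23·97/(10 + 0.13·97) = 2231/(2261/100) = 223100/2261 ≈ 98.673
Max retention: S = 1000/(223100/2261) − 10 = 300/2231 in (≈ 0.134 in)
Initial abstraction Ia = S/5 = (300/2231)/5 = 60/2231 ≈ 0.027 in
Excess rainfall: 11.550 − 0.027 = 11.523 in; P > Ia so Q > 0
Runoff Q = (P−Ia)²/(P−Ia+S) = (11.523)²/(11.523+0.134) = 88120511307/7736527940 ≈ 11.390 in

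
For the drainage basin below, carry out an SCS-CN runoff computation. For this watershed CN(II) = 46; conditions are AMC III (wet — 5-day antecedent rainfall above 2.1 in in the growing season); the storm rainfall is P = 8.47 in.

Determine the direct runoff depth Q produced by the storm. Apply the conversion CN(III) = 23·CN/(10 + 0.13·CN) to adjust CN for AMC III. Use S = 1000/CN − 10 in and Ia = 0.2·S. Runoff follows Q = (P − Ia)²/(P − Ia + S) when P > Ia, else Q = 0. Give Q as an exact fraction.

Q = 155285647969/35128932700 in ≈ 4.420 in

Adjust CN=46 to AMC III: 23·46/(10 + 0.13·46) → 1058 ÷ (799/50) = 52900/799 ≈ 66.208
S = 1000/(52900/799) − 10 = 2700/529 in ≈ 5.104 in
Ia = 0.2S: 0.2·5.104 = 1.021 in (exactly 540/529)
Since P=8.470 > Ia=1.021: effective rainfall P−Ia = 394063/52900 in
Q: (394063/52900)² ÷ (664063/52900) = 155285647969/35128932700 in (≈ 4.420 in)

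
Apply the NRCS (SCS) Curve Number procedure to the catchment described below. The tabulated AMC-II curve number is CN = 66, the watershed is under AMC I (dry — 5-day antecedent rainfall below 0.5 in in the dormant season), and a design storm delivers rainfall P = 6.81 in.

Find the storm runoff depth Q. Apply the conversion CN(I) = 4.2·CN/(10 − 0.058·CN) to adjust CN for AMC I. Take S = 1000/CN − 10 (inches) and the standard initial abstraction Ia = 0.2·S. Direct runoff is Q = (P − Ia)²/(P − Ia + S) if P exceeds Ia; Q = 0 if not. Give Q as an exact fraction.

Adjust CN=66 to AMC I: 4.2·66/(10 − 0.058·66) → (1386/5) ÷ (1543/250) = 69300/1543 ≈ 44.913
S = 1000/(69300/1543) − 10 = 8500/693 in ≈ 12.266 in
Ia = 0.2·(8500/693) = 1700/693 in ≈ 2.453 in
Excess rainfall: 6.810 − 2.453 = 4.357 in; P > Ia so Q > 0
Q: (301933/69300)² ÷ (1151933/69300) = 91163536489/79828956900 in (≈ 1.142 in)

Q = 91163536489/79828956900 in ≈ 1.142 in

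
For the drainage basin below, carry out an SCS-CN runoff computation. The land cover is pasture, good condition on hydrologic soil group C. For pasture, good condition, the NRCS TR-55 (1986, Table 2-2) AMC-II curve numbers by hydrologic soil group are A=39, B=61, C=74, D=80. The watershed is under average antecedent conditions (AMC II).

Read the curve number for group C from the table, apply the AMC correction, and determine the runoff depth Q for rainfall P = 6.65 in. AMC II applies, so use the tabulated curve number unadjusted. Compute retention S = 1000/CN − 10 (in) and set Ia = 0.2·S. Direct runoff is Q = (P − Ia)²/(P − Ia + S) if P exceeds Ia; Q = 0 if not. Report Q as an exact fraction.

Q = 19368801/5180740 in ≈ 3.739 in

NRCS table: pasture, good condition, soil group C → CN(II) = 74
AMC II — tabulated CN = 74 applies directly.
Max retention: S = 1000/74 − 10 = 130/37 in (≈ 3.514 in)
Ia = 0.2S: 0.2·3.514 = 0.703 in (exactly 26/37)
Excess rainfall: 6.650 − 0.703 = 5.947 in; P > Ia so Q > 0
Q = (4401/740)²/((4401/740) + 130/37) = (19368801/547600)/(7001/740) = 19368801/5180740 in ≈ 3.739 in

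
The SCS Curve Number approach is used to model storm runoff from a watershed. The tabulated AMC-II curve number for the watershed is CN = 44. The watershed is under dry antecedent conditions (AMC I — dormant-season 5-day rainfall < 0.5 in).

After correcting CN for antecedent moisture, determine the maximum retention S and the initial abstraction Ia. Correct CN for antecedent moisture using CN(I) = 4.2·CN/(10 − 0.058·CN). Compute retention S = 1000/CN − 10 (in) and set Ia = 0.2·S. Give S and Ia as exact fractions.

S = 1000/33 in ≈ 30.303 in; Ia = 200/33 in ≈ 6.061 in

Dry (AMC I): CN(I) = 4.2·44/(10 − 0.058·44) = (924/5)/(931/125) = 3300/133 ≈ 24.812
Retention S: 1000/CN − 10 with CN=24.812 → S = 1000/33 ≈ 30.303 in
Ia = 0.2·(1000/33) = 200/33 in ≈ 6.061 in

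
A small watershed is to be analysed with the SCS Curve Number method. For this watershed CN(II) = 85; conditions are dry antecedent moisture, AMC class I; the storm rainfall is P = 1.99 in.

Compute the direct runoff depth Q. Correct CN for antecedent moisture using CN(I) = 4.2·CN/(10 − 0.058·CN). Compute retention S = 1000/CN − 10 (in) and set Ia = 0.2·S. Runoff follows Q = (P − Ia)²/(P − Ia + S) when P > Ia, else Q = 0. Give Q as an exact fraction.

Dry (AMC I): CN(I) = 4.2·85/(10 − 0.058·85) = 357/(507/100) = 11900/169 ≈ 70.414
Max retention: S = 1000/(11900/169) − 10 = 500/119 in (≈ 4.202 in)
Initial abstraction Ia = S/5 = (500/119)/5 = 100/119 ≈ 0.840 in
Since P=1.990 > Ia=0.840: effective rainfall P−Ia = 13681/11900 in
Q = (13681/11900)²/((13681/11900) + 500/119) = (187169761/141610000)/(63681/11900) = 187169761/757803900 in ≈ 0.247 in

Q = 187169761/757803900 in ≈ 0.247 in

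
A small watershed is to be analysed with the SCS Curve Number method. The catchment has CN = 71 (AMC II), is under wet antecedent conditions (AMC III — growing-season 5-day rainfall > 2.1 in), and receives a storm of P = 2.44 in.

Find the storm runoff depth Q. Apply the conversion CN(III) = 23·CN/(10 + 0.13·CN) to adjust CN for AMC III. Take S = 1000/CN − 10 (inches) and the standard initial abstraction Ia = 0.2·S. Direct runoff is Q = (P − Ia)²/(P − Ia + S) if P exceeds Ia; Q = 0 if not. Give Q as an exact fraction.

Wet (AMC III): CN(III) = 23·71/(10 + 0.13·71) = 1633/(1923/100) = 163300/1923 ≈ 84.919
S = 1000/(163300/1923) − 10 = 2900/1633 in ≈ 1.776 in
Initial abstraction Ia = S/5 = (2900/1633)/5 = 580/1633 ≈ 0.355 in
Since P=2.440 > Ia=0.355: effective rainfall P−Ia = 85113/40825 in
Q = (85113/40825)²/((85113/40825) + 2900/1633) = (7244222769/1666680625)/(157613/40825) = 7244222769/6434550725 in ≈ 1.126 in

Q = 7244222769/6434550725 in ≈ 1.126 in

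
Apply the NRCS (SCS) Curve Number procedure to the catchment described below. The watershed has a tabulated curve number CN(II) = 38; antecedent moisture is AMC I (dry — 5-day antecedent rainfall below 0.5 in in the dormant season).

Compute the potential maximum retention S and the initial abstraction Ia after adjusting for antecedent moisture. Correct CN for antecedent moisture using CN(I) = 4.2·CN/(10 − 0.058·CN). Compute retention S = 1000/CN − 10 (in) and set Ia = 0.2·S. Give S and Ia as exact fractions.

CN(I) from CN(II)=38: (4.2·38)/(10 − 0.058·38) = 39900/1949 ≈ 20.472
Retention S: 1000/CN − 10 with CN=20.472 → S = 15500/399 ≈ 38.847 in
Ia = 0.2S: 0.2·38.847 = 7.769 in (exactly 3100/399)

S = 15500/399 in ≈ 38.847 in; Ia = 3100/399 in ≈ 7.769 in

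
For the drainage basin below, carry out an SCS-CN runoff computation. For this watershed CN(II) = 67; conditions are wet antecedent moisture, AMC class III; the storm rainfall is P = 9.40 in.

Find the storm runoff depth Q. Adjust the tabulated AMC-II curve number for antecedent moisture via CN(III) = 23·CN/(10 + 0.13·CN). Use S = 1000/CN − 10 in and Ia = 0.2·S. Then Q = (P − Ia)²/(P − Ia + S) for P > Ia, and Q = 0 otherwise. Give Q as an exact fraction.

Q = 4778542129/659756035 in ≈ 7.243 in

Wet (AMC III): CN(III) = 23·67/(10 + 0.13·67) = 1541/(1871/100) = 154100/1871 ≈ 82.362
S = 1000/(154100/1871) − 10 = 3300/1541 in ≈ 2.141 in
Initial abstraction Ia = S/5 = (3300/1541)/5 = 660/1541 ≈ 0.428 in
Excess rainfall: 9.400 − 0.428 = 8.972 in; P > Ia so Q > 0
Runoff Q = (P−Ia)²/(P−Ia+S) = (8.972)²/(8.972+2.141) = 4778542129/659756035 ≈ 7.243 in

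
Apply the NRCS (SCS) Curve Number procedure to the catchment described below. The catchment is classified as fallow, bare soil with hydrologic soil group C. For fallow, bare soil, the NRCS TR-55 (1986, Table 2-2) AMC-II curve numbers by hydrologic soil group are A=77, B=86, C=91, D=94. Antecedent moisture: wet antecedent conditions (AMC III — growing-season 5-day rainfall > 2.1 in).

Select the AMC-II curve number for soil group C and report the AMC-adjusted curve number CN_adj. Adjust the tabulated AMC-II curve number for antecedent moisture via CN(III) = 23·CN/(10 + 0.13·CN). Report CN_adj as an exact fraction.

CN_adj = 209300/2183 ≈ 95.877

NRCS table: fallow, bare soil, soil group C → CN(II) = 91
CN(III) from CN(II)=91: (23·91)/(10 + 0.13·91) = 209300/2183 ≈ 95.877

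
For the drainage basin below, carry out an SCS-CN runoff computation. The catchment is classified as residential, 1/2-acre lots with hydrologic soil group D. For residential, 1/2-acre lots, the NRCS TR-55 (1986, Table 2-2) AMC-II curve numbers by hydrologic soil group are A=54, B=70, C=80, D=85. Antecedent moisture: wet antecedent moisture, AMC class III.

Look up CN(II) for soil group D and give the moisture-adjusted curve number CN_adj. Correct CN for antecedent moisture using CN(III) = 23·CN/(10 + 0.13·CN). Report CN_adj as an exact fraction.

NRCS table: residential, 1/2-acre lots, soil group D → CN(II) = 85
CN(III) from CN(II)=85: (23·85)/(10 + 0.13·85) = 39100/421 ≈ 92.874

CN_adj = 39100/421 ≈ 92.874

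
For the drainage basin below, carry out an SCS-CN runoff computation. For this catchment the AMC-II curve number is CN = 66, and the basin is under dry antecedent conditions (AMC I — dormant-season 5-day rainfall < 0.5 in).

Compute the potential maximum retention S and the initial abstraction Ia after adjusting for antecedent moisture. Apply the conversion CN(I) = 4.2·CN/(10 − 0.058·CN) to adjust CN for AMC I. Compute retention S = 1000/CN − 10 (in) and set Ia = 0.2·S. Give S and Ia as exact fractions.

S = 8500/693 in ≈ 12.266 in; Ia = 1700/693 in ≈ 2.453 in

Adjust CN=66 to AMC I: 4.2·66/(10 − 0.058·66) → (1386/5) ÷ (1543/250) = 69300/1543 ≈ 44.913
Retention S: 1000/CN − 10 with CN=44.913 → S = 8500/693 ≈ 12.266 in
Initial abstraction Ia = S/5 = (8500/693)/5 = 1700/693 ≈ 2.453 in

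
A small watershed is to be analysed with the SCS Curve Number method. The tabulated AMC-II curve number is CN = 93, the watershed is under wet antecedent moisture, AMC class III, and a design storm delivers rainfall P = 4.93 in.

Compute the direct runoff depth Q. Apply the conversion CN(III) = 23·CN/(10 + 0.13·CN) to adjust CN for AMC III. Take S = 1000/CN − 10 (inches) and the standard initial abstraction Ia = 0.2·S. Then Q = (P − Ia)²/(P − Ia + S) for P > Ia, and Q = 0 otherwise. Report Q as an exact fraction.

Q = 1082696437729/237541725300 in ≈ 4.558 in

CN(III) from CN(II)=93: (23·93)/(10 + 0.13·93) = 213900/2209 ≈ 96.831
S = 1000/(213900/2209) − 10 = 700/2139 in ≈ 0.327 in
Initial abstraction Ia = S/5 = (700/2139)/5 = 140/2139 ≈ 0.065 in
Excess rainfall: 4.930 − 0.065 = 4.865 in; P > Ia so Q > 0
Runoff Q = (P−Ia)²/(P−Ia+S) = (4.865)²/(4.865+0.327) = 1082696437729/237541725300 ≈ 4.558 in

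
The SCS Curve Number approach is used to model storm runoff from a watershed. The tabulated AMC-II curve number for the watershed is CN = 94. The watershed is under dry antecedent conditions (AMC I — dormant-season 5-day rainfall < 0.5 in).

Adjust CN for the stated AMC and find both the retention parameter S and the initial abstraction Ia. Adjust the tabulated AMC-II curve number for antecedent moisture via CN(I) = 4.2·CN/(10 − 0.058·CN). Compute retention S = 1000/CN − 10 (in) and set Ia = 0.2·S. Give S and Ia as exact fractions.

S = 500/329 in ≈ 1.520 in; Ia = 100/329 in ≈ 0.304 in

CN(I) from CN(II)=94: (4.2·94)/(10 − 0.058·94) = 32900/379 ≈ 86.807
S = 1000/(32900/379) − 10 = 500/329 in ≈ 1.520 in
Initial abstraction Ia = S/5 = (500/329)/5 = 100/329 ≈ 0.304 in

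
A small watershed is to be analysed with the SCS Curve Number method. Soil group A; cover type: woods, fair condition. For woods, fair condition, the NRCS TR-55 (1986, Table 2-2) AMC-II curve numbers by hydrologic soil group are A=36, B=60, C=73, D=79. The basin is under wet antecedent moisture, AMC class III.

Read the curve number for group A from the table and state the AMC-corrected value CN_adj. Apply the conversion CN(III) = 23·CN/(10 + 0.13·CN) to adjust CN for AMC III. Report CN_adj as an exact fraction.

CN_adj = 20700/367 ≈ 56.403

NRCS table: woods, fair condition, soil group A → CN(II) = 36
Adjust CN=36 to AMC III: 23·36/(10 + 0.13·36) → 828 ÷ (367/25) = 20700/367 ≈ 56.403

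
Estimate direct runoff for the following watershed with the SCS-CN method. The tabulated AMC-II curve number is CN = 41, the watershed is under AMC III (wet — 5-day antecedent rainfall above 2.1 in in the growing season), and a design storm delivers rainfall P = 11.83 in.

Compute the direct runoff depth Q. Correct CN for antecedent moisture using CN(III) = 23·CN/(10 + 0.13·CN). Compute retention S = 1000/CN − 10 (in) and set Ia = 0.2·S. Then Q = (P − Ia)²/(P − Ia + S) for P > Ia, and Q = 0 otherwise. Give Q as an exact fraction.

CN(III) from CN(II)=41: (23·41)/(10 + 0.13·41) = 94300/1533 ≈ 61.513
S = 1000/(94300/1533) − 10 = 5900/943 in ≈ 6.257 in
Ia = 0.2·(5900/943) = 1180/943 in ≈ 1.251 in
Excess rainfall: 11.830 − 1.251 = 10.579 in; P > Ia so Q > 0
Runoff Q = (P−Ia)²/(P−Ia+S) = (10.579)²/(10.579+6.257) = 995143909761/149707756700 ≈ 6.647 in

Q = 995143909761/149707756700 in ≈ 6.647 in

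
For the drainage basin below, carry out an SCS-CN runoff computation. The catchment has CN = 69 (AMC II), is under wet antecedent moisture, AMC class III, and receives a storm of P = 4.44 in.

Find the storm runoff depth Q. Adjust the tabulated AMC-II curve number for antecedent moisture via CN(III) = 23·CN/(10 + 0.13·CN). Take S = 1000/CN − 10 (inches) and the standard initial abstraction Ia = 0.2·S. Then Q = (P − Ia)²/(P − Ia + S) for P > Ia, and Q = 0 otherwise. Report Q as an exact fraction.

Q = 25810671649/9448878975 in ≈ 2.732 in

Wet (AMC III): CN(III) = 23·69/(10 + 0.13·69) = 1587/(1897/100) = 158700/1897 ≈ 83.658
S = 1000/(158700/1897) − 10 = 3100/1587 in ≈ 1.953 in
Ia = 0.2S: 0.2·1.953 = 0.391 in (exactly 620/1587)
Excess rainfall: 4.440 − 0.391 = 4.049 in; P > Ia so Q > 0
Runoff Q = (P−Ia)²/(P−Ia+S) = (4.049)²/(4.049+1.953) = 25810671649/9448878975 ≈ 2.732 in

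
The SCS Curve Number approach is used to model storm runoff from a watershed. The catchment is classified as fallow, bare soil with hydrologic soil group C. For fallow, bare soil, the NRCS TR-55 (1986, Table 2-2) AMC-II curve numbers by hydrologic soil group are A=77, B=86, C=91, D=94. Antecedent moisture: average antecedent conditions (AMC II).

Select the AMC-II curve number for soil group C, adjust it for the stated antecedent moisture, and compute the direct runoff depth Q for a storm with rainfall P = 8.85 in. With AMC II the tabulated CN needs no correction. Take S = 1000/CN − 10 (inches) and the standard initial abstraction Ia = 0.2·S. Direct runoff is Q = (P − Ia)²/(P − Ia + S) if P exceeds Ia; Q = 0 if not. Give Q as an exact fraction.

Q = 82656003/10645180 in ≈ 7.765 in

NRCS table: fallow, bare soil, soil group C → CN(II) = 91
CN(II) = 91; AMC II needs no correction.
Retention S: 1000/CN − 10 with CN=91.000 → S = 90/91 ≈ 0.989 in
Ia = 0.2S: 0.2·0.989 = 0.198 in (exactly 18/91)
Since P=8.850 > Ia=0.198: effective rainfall P−Ia = 15747/1820 in
Q: (15747/1820)² ÷ (17547/1820) = 82656003/10645180 in (≈ 7.765 in)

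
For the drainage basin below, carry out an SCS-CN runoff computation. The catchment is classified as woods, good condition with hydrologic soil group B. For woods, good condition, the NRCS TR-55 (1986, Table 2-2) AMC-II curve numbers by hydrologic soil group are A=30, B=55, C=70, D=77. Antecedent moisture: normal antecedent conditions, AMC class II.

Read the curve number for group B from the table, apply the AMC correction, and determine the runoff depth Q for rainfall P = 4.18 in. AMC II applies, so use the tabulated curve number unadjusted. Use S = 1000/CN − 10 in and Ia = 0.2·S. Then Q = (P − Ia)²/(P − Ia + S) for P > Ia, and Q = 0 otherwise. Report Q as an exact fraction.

Q = 1957201/3244450 in ≈ 0.603 in

NRCS table: woods, good condition, soil group B → CN(II) = 55
Average conditions: CN = 55 (no AMC adjustment).
Max retention: S = 1000/55 − 10 = 90/11 in (≈ 8.182 in)
Initial abstraction Ia = S/5 = (90/11)/5 = 18/11 ≈ 1.636 in
Since P=4.180 > Ia=1.636: effective rainfall P−Ia = 1399/550 in
Runoff Q = (P−Ia)²/(P−Ia+S) = (2.544)²/(2.544+8.182) = 1957201/3244450 ≈ 0.603 in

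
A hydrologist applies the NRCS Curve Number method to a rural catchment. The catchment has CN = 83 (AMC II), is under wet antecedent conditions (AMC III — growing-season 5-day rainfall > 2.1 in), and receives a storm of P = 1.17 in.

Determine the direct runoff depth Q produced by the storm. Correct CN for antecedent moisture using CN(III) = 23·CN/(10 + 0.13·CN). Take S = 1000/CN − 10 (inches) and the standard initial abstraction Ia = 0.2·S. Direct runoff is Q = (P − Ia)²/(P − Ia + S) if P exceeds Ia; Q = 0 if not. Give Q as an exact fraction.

CN(III) from CN(II)=83: (23·83)/(10 + 0.13·83) = 190900/2079 ≈ 91.823
Max retention: S = 1000/(190900/2079) − 10 = 1700/1909 in (≈ 0.891 in)
Ia = 0.2S: 0.2·0.891 = 0.178 in (exactly 340/1909)
P − Ia = 1.170 − 0.178 = 189353/190900 ≈ 0.992 in (> 0, runoff occurs)
Runoff Q = (P−Ia)²/(P−Ia+S) = (0.992)²/(0.992+0.891) = 35854558609/68600487700 ≈ 0.523 in

Q = 35854558609/68600487700 in ≈ 0.523 in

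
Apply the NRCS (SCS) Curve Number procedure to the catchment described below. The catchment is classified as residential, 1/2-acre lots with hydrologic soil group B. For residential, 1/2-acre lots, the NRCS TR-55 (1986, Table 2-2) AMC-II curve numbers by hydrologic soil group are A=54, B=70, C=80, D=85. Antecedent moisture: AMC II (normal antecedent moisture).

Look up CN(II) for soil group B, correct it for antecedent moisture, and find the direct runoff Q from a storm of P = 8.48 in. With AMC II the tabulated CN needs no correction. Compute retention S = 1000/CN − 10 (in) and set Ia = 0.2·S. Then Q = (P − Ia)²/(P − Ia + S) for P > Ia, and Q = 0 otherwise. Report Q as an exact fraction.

Q = 444889/91175 in ≈ 4.880 in

NRCS table: residential, 1/2-acre lots, soil group B → CN(II) = 70
Average conditions: CN = 70 (no AMC adjustment).
Max retention: S = 1000/70 − 10 = 30/7 in (≈ 4.286 in)
Ia = 0.2·(30/7) = 6/7 in ≈ 0.857 in
P − Ia = 8.480 − 0.857 = 1334/175 ≈ 7.623 in (> 0, runoff occurs)
Q = (1334/175)²/((1334/175) + 30/7) = (1779556/30625)/(2084/175) = 444889/91175 in ≈ 4.880 in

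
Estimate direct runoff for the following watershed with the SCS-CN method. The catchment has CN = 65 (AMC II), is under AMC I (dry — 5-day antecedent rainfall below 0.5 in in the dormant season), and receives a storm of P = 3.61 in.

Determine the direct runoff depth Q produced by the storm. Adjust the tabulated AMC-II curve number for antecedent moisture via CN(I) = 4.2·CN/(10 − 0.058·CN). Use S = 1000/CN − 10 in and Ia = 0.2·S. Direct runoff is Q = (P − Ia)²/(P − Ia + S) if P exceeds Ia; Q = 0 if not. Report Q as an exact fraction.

Adjust CN=65 to AMC I: 4.2·65/(10 − 0.058·65) → 273 ÷ (623/100) = 3900/89 ≈ 43.820
S = 1000/(3900/89) − 10 = 500/39 in ≈ 12.821 in
Ia = 0.2S: 0.2·12.821 = 2.564 in (exactly 100/39)
Since P=3.610 > Ia=2.564: effective rainfall P−Ia = 4079/3900 in
Q = (4079/3900)²/((4079/3900) + 500/39) = (16638241/15210000)/(54079/3900) = 16638241/210908100 in ≈ 0.079 in

Q = 16638241/210908100 in ≈ 0.079 in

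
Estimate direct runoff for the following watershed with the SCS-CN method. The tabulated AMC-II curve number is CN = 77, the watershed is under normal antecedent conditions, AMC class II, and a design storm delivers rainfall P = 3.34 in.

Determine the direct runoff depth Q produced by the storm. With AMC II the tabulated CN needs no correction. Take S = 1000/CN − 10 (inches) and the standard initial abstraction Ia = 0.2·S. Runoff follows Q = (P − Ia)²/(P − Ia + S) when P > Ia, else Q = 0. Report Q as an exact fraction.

Q = 111492481/84927150 in ≈ 1.313 in

AMC II — tabulated CN = 77 applies directly.
Retention S: 1000/CN − 10 with CN=77.000 → S = 230/77 ≈ 2.987 in
Ia = 0.2S: 0.2·2.987 = 0.597 in (exactly 46/77)
Excess rainfall: 3.340 − 0.597 = 2.743 in; P > Ia so Q > 0
Runoff Q = (P−Ia)²/(P−Ia+S) = (2.743)²/(2.743+2.987) = 111492481/84927150 ≈ 1.313 in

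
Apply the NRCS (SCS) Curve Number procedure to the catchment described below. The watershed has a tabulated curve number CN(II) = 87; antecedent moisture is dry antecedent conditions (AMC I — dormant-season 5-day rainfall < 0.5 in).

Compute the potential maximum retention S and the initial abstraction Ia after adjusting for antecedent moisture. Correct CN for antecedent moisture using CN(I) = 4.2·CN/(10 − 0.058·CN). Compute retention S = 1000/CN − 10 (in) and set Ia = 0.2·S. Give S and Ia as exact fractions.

S = 6500/1827 in ≈ 3.558 in; Ia = 1300/1827 in ≈ 0.712 in

Dry (AMC I): CN(I) = 4.2·87/(10 − 0.058·87) = (1827/5)/(2477/500) = 182700/2477 ≈ 73.759
S = 1000/(182700/2477) − 10 = 6500/1827 in ≈ 3.558 in
Ia = 0.2S: 0.2·3.558 = 0.712 in (exactly 1300/1827)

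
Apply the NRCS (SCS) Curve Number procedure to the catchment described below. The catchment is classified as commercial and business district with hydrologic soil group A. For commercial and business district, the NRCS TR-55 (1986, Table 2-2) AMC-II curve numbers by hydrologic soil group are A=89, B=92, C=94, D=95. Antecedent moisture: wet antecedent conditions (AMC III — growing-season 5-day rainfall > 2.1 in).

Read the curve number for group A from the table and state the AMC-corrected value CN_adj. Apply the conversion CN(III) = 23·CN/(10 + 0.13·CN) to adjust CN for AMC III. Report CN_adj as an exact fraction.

NRCS table: commercial and business district, soil group A → CN(II) = 89
Wet (AMC III): CN(III) = 23·89/(10 + 0.13·89) = 2047/(2157/100) = 204700/2157 ≈ 94.900

CN_adj = 204700/2157 ≈ 94.900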